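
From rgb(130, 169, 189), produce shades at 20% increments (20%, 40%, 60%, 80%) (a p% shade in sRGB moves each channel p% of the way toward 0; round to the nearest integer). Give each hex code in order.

20%: (130 − 26 = 104→104, 169 − 33.8 = 135.2→135, 189 − 37.8 = 151.2→151) → #688797
40%: (130 − 52 = 78→78, 169 − 67.6 = 101.4→101, 189 − 75.6 = 113.4→113) → #4e6571
60%: (130 − 78 = 52→52, 169 − 101.4 = 67.6→68, 189 − 113.4 = 75.6→76) → #34444c
80%: (130 − 104 = 26→26, 169 − 135.2 = 33.8→34, 189 − 151.2 = 37.8→38) → #1a2226

#688797, #4e6571, #34444c, #1a2226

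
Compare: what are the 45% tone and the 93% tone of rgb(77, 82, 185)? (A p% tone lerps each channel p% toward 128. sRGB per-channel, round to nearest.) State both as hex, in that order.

#64679F, #7C7D84

45% tone:
  R: 77 + 0.45×(128−77) = 77 + 22.95 = 99.95 → 100
  G: 82 + 0.45×(128−82) = 82 + 20.7 = 102.7 → 103
  B: 185 + 0.45×(128−185) = 185 − 25.65 = 159.35 → 159
  → #64679F
93% tone:
  R: 77 + 0.93×(128−77) = 77 + 47.43 = 124.43 → 124
  G: 82 + 42.78 = 124.78 → 125
  B: 185 − 53.01 = 131.99 → 132
  → #7C7D84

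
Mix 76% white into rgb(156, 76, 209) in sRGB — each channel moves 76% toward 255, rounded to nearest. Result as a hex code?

A 76% tint moves each channel 76% toward 255:
  R: 156 + 0.76×(255−156) = 156 + 75.24 = 231.24 → 231
  G: 76 + 0.76×(255−76) = 76 + 136.04 = 212.04 → 212
  B: 209 + 0.76×(255−209) = 209 + 34.96 = 243.96 → 244
rgb(231, 212, 244) = #E7D4F4.

#E7D4F4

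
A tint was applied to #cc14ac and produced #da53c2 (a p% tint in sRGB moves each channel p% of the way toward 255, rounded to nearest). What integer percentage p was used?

27%

#cc14ac is rgb(204, 20, 172); #da53c2 is rgb(218, 83, 194).
On the G channel (widest range): 83 ≈ 20 + (p/100)(255 − 20), so p ≈ 100×(83 − 20)/(255 − 20) = 6300/235 = 26.81.
p = 27 reproduces all three channels after rounding.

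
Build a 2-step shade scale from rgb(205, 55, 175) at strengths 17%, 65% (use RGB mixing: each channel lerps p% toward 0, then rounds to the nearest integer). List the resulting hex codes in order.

17%: (205 − 34.85 = 170.15→170, 55 − 9.35 = 45.65→46, 175 − 29.75 = 145.25→145) → #aa2e91
65%: (205 − 133.25 = 71.75→72, 55 − 35.75 = 19.25→19, 175 − 113.75 = 61.25→61) → #48133d

#aa2e91, #48133d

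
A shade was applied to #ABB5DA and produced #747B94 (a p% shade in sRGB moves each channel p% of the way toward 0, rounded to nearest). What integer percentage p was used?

#ABB5DA is rgb(171, 181, 218); #747B94 is rgb(116, 123, 148).
On the B channel (widest range): 148 ≈ 218 + (p/100)(0 − 218), so p ≈ 100×(148 − 218)/(0 − 218) = -7000/-218 = 32.11.
p = 32 reproduces all three channels after rounding.

32%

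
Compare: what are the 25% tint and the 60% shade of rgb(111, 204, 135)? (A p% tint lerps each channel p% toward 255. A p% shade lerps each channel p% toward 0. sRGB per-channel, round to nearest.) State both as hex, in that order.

25% tint:
  R: 111 + 36 = 147 → 147
  G: 204 + 0.25×(255−204) = 204 + 12.75 = 216.75 → 217
  B: 135 + 30 = 165 → 165
  → #93D9A5
60% shade:
  R: 111 + 0.6×(0−111) = 111 − 66.6 = 44.4 → 44
  G: 204 + 0.6×(0−204) = 204 − 122.4 = 81.6 → 82
  B: 135 + 0.6×(0−135) = 135 − 81 = 54 → 54
  → #2C5236

#93D9A5, #2C5236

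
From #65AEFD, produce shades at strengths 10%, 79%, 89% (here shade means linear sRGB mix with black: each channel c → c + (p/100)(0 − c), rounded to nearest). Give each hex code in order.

#5B9DE4, #152535, #0B131C

#65AEFD is rgb(101, 174, 253).
10%: (101 − 10.1 = 90.9→91, 174 − 17.4 = 156.6→157, 253 − 25.3 = 227.7→228) → #5B9DE4
79%: (101 − 79.79 = 21.21→21, 174 − 137.46 = 36.54→37, 253 − 199.87 = 53.13→53) → #152535
89%: (101 − 89.89 = 11.11→11, 174 − 154.86 = 19.14→19, 253 − 225.17 = 27.83→28) → #0B131C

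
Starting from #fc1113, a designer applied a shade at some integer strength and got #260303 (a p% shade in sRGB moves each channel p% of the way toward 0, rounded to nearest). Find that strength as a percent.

#fc1113 is rgb(252, 17, 19); #260303 is rgb(38, 3, 3).
On the R channel (widest range): 38 ≈ 252 + (p/100)(0 − 252), so p ≈ 100×(38 − 252)/(0 − 252) = -21400/-252 = 84.92.
p = 85 reproduces all three channels after rounding.

85%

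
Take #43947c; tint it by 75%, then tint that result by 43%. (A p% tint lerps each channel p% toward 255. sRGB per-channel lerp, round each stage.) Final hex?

#e4f0ec

#43947c is rgb(67, 148, 124).
Lerp each channel 75% toward 255:
  R: 67 + 0.75×(255−67) = 67 + 141 = 208 → 208
  G: 148 + 0.75×(255−148) = 148 + 80.25 = 228.25 → 228
  B: 124 + 98.25 = 222.25 → 222
After the tint: rgb(208, 228, 222) = #d0e4de.
A 43% tint moves each channel 43% toward 255:
  R: 208 + 20.21 = 228.21 → 228
  G: 228 + 11.61 = 239.61 → 240
  B: 222 + 0.43×(255−222) = 222 + 14.19 = 236.19 → 236
rgb(228, 240, 236) = #e4f0ec.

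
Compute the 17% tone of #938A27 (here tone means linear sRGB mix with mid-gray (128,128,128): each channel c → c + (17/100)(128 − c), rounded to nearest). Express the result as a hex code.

#908836

#938A27 is rgb(147, 138, 39).
Lerp each channel 17% toward 128:
  R: 147 − 3.23 = 143.77 → 144
  G: 138 + 0.17×(128−138) = 138 − 1.7 = 136.3 → 136
  B: 39 + 0.17×(128−39) = 39 + 15.13 = 54.13 → 54
rgb(144, 136, 54) = #908836.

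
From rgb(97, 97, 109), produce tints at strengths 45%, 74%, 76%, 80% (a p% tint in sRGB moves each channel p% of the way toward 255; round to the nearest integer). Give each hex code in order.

#a8a8af, #d6d6d9, #d9d9dc, #dfdfe2

45%: (97 + 71.1 = 168.1→168, 97 + 71.1 = 168.1→168, 109 + 65.7 = 174.7→175) → #a8a8af
74%: (97 + 116.92 = 213.92→214, 97 + 116.92 = 213.92→214, 109 + 108.04 = 217.04→217) → #d6d6d9
76%: (97 + 120.08 = 217.08→217, 97 + 120.08 = 217.08→217, 109 + 110.96 = 219.96→220) → #d9d9dc
80%: (97 + 126.4 = 223.4→223, 97 + 126.4 = 223.4→223, 109 + 116.8 = 225.8→226) → #dfdfe2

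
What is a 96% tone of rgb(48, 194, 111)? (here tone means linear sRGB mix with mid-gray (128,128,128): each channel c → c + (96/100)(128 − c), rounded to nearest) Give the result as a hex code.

#7d837f

A 96% tone moves each channel 96% toward 128:
  R: 48 + 0.96×(128−48) = 48 + 76.8 = 124.8 → 125
  G: 194 + 0.96×(128−194) = 194 − 63.36 = 130.64 → 131
  B: 111 + 16.32 = 127.32 → 127
rgb(125, 131, 127) = #7d837f.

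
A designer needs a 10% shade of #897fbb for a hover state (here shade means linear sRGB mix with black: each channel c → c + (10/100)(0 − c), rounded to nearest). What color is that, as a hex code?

#897fbb is rgb(137, 127, 187).
Lerp each channel 10% toward 0:
  R: 137 − 13.7 = 123.3 → 123
  G: 127 + 0.1×(0−127) = 127 − 12.7 = 114.3 → 114
  B: 187 + 0.1×(0−187) = 187 − 18.7 = 168.3 → 168
rgb(123, 114, 168) = #7b72a8.

#7b72a8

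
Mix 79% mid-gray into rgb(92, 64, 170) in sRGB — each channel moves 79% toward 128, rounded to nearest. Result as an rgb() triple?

rgb(120, 115, 137)

Per channel, c → c + 0.79(128 − c):
  R: 92 + 28.44 = 120.44 → 120
  G: 64 + 0.79×(128−64) = 64 + 50.56 = 114.56 → 115
  B: 170 + 0.79×(128−170) = 170 − 33.18 = 136.82 → 137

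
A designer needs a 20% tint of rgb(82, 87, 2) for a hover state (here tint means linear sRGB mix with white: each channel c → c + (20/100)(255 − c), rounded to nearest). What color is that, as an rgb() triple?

rgb(117, 121, 53)

A 20% tint moves each channel 20% toward 255:
  R: 82 + 34.6 = 116.6 → 117
  G: 87 + 0.2×(255−87) = 87 + 33.6 = 120.6 → 121
  B: 2 + 0.2×(255−2) = 2 + 50.6 = 52.6 → 53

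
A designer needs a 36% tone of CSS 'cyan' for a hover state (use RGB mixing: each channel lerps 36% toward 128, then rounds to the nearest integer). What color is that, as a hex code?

#2ed1d1

CSS cyan is rgb(0, 255, 255).
A 36% tone moves each channel 36% toward 128:
  R: 0 + 46.08 = 46.08 → 46
  G: 255 − 45.72 = 209.28 → 209
  B: 255 + 0.36×(128−255) = 255 − 45.72 = 209.28 → 209
rgb(46, 209, 209) = #2ed1d1.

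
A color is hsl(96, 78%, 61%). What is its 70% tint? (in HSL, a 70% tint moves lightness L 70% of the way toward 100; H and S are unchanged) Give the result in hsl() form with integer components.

L moves 70% from 61 toward 100: 61 + 27.3 = 88.3 → 88.
H and S are unchanged.

hsl(96, 78%, 88%)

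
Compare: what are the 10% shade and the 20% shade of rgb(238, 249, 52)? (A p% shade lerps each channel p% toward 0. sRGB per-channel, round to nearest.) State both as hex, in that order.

#D6E02F, #BEC72A

10% shade:
  R: 238 − 23.8 = 214.2 → 214
  G: 249 − 24.9 = 224.1 → 224
  B: 52 + 0.1×(0−52) = 52 − 5.2 = 46.8 → 47
  → #D6E02F
20% shade:
  R: 238 − 47.6 = 190.4 → 190
  G: 249 − 49.8 = 199.2 → 199
  B: 52 − 10.4 = 41.6 → 42
  → #BEC72A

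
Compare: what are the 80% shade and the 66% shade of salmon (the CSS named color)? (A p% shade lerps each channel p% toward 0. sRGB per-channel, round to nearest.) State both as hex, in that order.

#321a17, #552c27

CSS salmon is rgb(250, 128, 114).
80% shade:
  R: 250 + 0.8×(0−250) = 250 − 200 = 50 → 50
  G: 128 + 0.8×(0−128) = 128 − 102.4 = 25.6 → 26
  B: 114 + 0.8×(0−114) = 114 − 91.2 = 22.8 → 23
  → #321a17
66% shade:
  R: 250 + 0.66×(0−250) = 250 − 165 = 85 → 85
  G: 128 + 0.66×(0−128) = 128 − 84.48 = 43.52 → 44
  B: 114 − 75.24 = 38.76 → 39
  → #552c27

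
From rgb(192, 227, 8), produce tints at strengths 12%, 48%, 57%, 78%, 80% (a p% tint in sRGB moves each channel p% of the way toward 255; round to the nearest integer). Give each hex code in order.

#C8E626, #DEF07F, #E4F395, #F1F9C9, #F2F9CE

12%: (192 + 7.56 = 199.56→200, 227 + 3.36 = 230.36→230, 8 + 29.64 = 37.64→38) → #C8E626
48%: (192 + 30.24 = 222.24→222, 227 + 13.44 = 240.44→240, 8 + 118.56 = 126.56→127) → #DEF07F
57%: (192 + 35.91 = 227.91→228, 227 + 15.96 = 242.96→243, 8 + 140.79 = 148.79→149) → #E4F395
78%: (192 + 49.14 = 241.14→241, 227 + 21.84 = 248.84→249, 8 + 192.66 = 200.66→201) → #F1F9C9
80%: (192 + 50.4 = 242.4→242, 227 + 22.4 = 249.4→249, 8 + 197.6 = 205.6→206) → #F2F9CE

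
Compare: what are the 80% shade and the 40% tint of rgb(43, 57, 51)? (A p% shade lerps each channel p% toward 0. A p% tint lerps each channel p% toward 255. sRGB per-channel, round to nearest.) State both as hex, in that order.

#090B0A, #808885

80% shade:
  R: 43 − 34.4 = 8.6 → 9
  G: 57 + 0.8×(0−57) = 57 − 45.6 = 11.4 → 11
  B: 51 + 0.8×(0−51) = 51 − 40.8 = 10.2 → 10
  → #090B0A
40% tint:
  R: 43 + 0.4×(255−43) = 43 + 84.8 = 127.8 → 128
  G: 57 + 79.2 = 136.2 → 136
  B: 51 + 0.4×(255−51) = 51 + 81.6 = 132.6 → 133
  → #808885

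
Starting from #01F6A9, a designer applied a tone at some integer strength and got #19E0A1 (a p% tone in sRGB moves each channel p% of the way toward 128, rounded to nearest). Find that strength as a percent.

#01F6A9 is rgb(1, 246, 169); #19E0A1 is rgb(25, 224, 161).
On the R channel (widest range): 25 ≈ 1 + (p/100)(128 − 1), so p ≈ 100×(25 − 1)/(128 − 1) = 2400/127 = 18.90.
p = 19 reproduces all three channels after rounding.

19%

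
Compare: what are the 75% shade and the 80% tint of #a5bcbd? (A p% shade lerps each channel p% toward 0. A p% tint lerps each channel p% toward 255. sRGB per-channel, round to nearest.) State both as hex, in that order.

#292f2f, #edf2f2

#a5bcbd is rgb(165, 188, 189).
75% shade:
  R: 165 + 0.75×(0−165) = 165 − 123.75 = 41.25 → 41
  G: 188 + 0.75×(0−188) = 188 − 141 = 47 → 47
  B: 189 + 0.75×(0−189) = 189 − 141.75 = 47.25 → 47
  → #292f2f
80% tint:
  R: 165 + 0.8×(255−165) = 165 + 72 = 237 → 237
  G: 188 + 0.8×(255−188) = 188 + 53.6 = 241.6 → 242
  B: 189 + 52.8 = 241.8 → 242
  → #edf2f2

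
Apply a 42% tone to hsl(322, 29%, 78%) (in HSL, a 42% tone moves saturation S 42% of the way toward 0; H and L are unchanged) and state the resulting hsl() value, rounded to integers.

S moves 42% from 29 toward 0: 29 − 12.18 = 16.82 → 17.
H and L are unchanged.

hsl(322, 17%, 78%)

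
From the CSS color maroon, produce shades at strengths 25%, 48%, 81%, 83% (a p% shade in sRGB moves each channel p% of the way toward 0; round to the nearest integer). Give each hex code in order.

#600000, #430000, #180000, #160000

CSS maroon is rgb(128, 0, 0).
25%: (128 − 32 = 96→96, 0→0, 0→0) → #600000
48%: (128 − 61.44 = 66.56→67, 0→0, 0→0) → #430000
81%: (128 − 103.68 = 24.32→24, 0→0, 0→0) → #180000
83%: (128 − 106.24 = 21.76→22, 0→0, 0→0) → #160000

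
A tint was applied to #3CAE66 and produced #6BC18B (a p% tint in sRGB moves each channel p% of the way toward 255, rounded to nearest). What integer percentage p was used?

24%

#3CAE66 is rgb(60, 174, 102); #6BC18B is rgb(107, 193, 139).
On the R channel (widest range): 107 ≈ 60 + (p/100)(255 − 60), so p ≈ 100×(107 − 60)/(255 − 60) = 4700/195 = 24.10.
p = 24 reproduces all three channels after rounding.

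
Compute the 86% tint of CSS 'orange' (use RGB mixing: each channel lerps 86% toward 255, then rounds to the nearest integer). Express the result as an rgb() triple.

rgb(255, 242, 219)

CSS orange is rgb(255, 165, 0).
Per channel, c → c + 0.86(255 − c):
  R: 255 + 0.86×(255−255) = 255 + 0 = 255 → 255
  G: 165 + 77.4 = 242.4 → 242
  B: 0 + 0.86×(255−0) = 0 + 219.3 = 219.3 → 219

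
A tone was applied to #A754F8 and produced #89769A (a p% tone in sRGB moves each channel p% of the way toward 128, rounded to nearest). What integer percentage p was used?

#A754F8 is rgb(167, 84, 248); #89769A is rgb(137, 118, 154).
On the B channel (widest range): 154 ≈ 248 + (p/100)(128 − 248), so p ≈ 100×(154 − 248)/(128 − 248) = -9400/-120 = 78.33.
p = 78 reproduces all three channels after rounding.

78%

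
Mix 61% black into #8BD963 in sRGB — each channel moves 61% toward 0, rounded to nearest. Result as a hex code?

#365527

#8BD963 is rgb(139, 217, 99).
A 61% shade moves each channel 61% toward 0:
  R: 139 + 0.61×(0−139) = 139 − 84.79 = 54.21 → 54
  G: 217 + 0.61×(0−217) = 217 − 132.37 = 84.63 → 85
  B: 99 + 0.61×(0−99) = 99 − 60.39 = 38.61 → 39
rgb(54, 85, 39) = #365527.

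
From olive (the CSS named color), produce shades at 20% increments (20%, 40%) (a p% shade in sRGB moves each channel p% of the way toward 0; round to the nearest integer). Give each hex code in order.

CSS olive is rgb(128, 128, 0).
20%: (128 − 25.6 = 102.4→102, 128 − 25.6 = 102.4→102, 0→0) → #666600
40%: (128 − 51.2 = 76.8→77, 128 − 51.2 = 76.8→77, 0→0) → #4D4D00

#666600, #4D4D00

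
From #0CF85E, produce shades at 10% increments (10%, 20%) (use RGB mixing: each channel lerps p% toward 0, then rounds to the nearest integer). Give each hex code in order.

#0BDF55, #0AC64B

#0CF85E is rgb(12, 248, 94).
10%: (12 − 1.2 = 10.8→11, 248 − 24.8 = 223.2→223, 94 − 9.4 = 84.6→85) → #0BDF55
20%: (12 − 2.4 = 9.6→10, 248 − 49.6 = 198.4→198, 94 − 18.8 = 75.2→75) → #0AC64B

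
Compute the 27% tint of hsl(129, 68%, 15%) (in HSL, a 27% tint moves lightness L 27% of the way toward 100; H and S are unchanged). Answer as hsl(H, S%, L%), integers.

L moves 27% from 15 toward 100: 15 + 22.95 = 37.95 → 38.
H and S are unchanged.

hsl(129, 68%, 38%)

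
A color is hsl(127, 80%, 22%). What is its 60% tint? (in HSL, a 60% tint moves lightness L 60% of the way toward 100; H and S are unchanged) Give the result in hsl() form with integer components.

L moves 60% from 22 toward 100: 22 + 46.8 = 68.8 → 69.
H and S are unchanged.

hsl(127, 80%, 69%)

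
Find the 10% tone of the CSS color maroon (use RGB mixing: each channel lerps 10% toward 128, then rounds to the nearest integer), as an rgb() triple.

rgb(128, 13, 13)

CSS maroon is rgb(128, 0, 0).
Lerp each channel 10% toward 128:
  R: 128 + 0.1×(128−128) = 128 + 0 = 128 → 128
  G: 0 + 12.8 = 12.8 → 13
  B: 0 + 12.8 = 12.8 → 13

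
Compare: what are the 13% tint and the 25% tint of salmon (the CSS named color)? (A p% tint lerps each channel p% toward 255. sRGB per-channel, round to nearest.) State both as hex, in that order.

#FB9184, #FBA095

CSS salmon is rgb(250, 128, 114).
13% tint:
  R: 250 + 0.13×(255−250) = 250 + 0.65 = 250.65 → 251
  G: 128 + 0.13×(255−128) = 128 + 16.51 = 144.51 → 145
  B: 114 + 0.13×(255−114) = 114 + 18.33 = 132.33 → 132
  → #FB9184
25% tint:
  R: 250 + 0.25×(255−250) = 250 + 1.25 = 251.25 → 251
  G: 128 + 0.25×(255−128) = 128 + 31.75 = 159.75 → 160
  B: 114 + 35.25 = 149.25 → 149
  → #FBA095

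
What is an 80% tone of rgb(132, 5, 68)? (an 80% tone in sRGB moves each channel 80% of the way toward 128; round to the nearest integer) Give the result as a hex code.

Lerp each channel 80% toward 128:
  R: 132 + 0.8×(128−132) = 132 − 3.2 = 128.8 → 129
  G: 5 + 0.8×(128−5) = 5 + 98.4 = 103.4 → 103
  B: 68 + 48 = 116 → 116
rgb(129, 103, 116) = #816774.

#816774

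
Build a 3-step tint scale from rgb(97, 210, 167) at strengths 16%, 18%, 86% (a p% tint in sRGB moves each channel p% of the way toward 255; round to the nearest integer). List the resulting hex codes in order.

#7ad9b5, #7ddab7, #e9f9f3

16%: (97 + 25.28 = 122.28→122, 210 + 7.2 = 217.2→217, 167 + 14.08 = 181.08→181) → #7ad9b5
18%: (97 + 28.44 = 125.44→125, 210 + 8.1 = 218.1→218, 167 + 15.84 = 182.84→183) → #7ddab7
86%: (97 + 135.88 = 232.88→233, 210 + 38.7 = 248.7→249, 167 + 75.68 = 242.68→243) → #e9f9f3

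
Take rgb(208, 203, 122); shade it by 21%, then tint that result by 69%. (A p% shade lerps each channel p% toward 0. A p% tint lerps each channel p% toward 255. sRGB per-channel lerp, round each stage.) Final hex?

Lerp each channel 21% toward 0:
  R: 208 − 43.68 = 164.32 → 164
  G: 203 + 0.21×(0−203) = 203 − 42.63 = 160.37 → 160
  B: 122 + 0.21×(0−122) = 122 − 25.62 = 96.38 → 96
After the shade: rgb(164, 160, 96) = #a4a060.
Per channel, c → c + 0.69(255 − c):
  R: 164 + 62.79 = 226.79 → 227
  G: 160 + 0.69×(255−160) = 160 + 65.55 = 225.55 → 226
  B: 96 + 0.69×(255−96) = 96 + 109.71 = 205.71 → 206
rgb(227, 226, 206) = #e3e2ce.

#e3e2ce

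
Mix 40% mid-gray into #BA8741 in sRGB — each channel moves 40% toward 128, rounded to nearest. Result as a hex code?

#BA8741 is rgb(186, 135, 65).
Lerp each channel 40% toward 128:
  R: 186 + 0.4×(128−186) = 186 − 23.2 = 162.8 → 163
  G: 135 + 0.4×(128−135) = 135 − 2.8 = 132.2 → 132
  B: 65 + 0.4×(128−65) = 65 + 25.2 = 90.2 → 90
rgb(163, 132, 90) = #A3845A.

#A3845A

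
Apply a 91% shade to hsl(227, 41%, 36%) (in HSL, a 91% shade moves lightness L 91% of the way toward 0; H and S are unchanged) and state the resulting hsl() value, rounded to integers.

L moves 91% from 36 toward 0: 36 − 32.76 = 3.24 → 3.
H and S are unchanged.

hsl(227, 41%, 3%)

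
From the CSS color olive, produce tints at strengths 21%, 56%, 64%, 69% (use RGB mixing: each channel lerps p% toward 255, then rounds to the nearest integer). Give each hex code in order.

CSS olive is rgb(128, 128, 0).
21%: (128 + 26.67 = 154.67→155, 128 + 26.67 = 154.67→155, 0 + 53.55 = 53.55→54) → #9B9B36
56%: (128 + 71.12 = 199.12→199, 128 + 71.12 = 199.12→199, 0 + 142.8 = 142.8→143) → #C7C78F
64%: (128 + 81.28 = 209.28→209, 128 + 81.28 = 209.28→209, 0 + 163.2 = 163.2→163) → #D1D1A3
69%: (128 + 87.63 = 215.63→216, 128 + 87.63 = 215.63→216, 0 + 175.95 = 175.95→176) → #D8D8B0

#9B9B36, #C7C78F, #D1D1A3, #D8D8B0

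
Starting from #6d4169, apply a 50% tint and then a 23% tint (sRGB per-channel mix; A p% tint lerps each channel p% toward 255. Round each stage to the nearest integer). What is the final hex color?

#6d4169 is rgb(109, 65, 105).
Lerp each channel 50% toward 255:
  R: 109 + 73 = 182 → 182
  G: 65 + 0.5×(255−65) = 65 + 95 = 160 → 160
  B: 105 + 0.5×(255−105) = 105 + 75 = 180 → 180
After the tint: rgb(182, 160, 180) = #b6a0b4.
Lerp each channel 23% toward 255:
  R: 182 + 0.23×(255−182) = 182 + 16.79 = 198.79 → 199
  G: 160 + 21.85 = 181.85 → 182
  B: 180 + 0.23×(255−180) = 180 + 17.25 = 197.25 → 197
rgb(199, 182, 197) = #c7b6c5.

#c7b6c5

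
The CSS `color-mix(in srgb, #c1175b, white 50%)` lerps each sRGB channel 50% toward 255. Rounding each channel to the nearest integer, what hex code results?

#c1175b is rgb(193, 23, 91).
Lerp each channel 50% toward 255:
  R: 193 + 31 = 224 → 224
  G: 23 + 0.5×(255−23) = 23 + 116 = 139 → 139
  B: 91 + 0.5×(255−91) = 91 + 82 = 173 → 173
rgb(224, 139, 173) = #e08bad.

#e08bad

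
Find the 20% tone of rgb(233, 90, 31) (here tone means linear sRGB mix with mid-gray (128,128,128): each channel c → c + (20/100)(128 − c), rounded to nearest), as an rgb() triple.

A 20% tone moves each channel 20% toward 128:
  R: 233 − 21 = 212 → 212
  G: 90 + 0.2×(128−90) = 90 + 7.6 = 97.6 → 98
  B: 31 + 19.4 = 50.4 → 50

rgb(212, 98, 50)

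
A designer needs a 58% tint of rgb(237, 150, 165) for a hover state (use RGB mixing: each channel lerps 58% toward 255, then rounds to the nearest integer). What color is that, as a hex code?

A 58% tint moves each channel 58% toward 255:
  R: 237 + 0.58×(255−237) = 237 + 10.44 = 247.44 → 247
  G: 150 + 60.9 = 210.9 → 211
  B: 165 + 52.2 = 217.2 → 217
rgb(247, 211, 217) = #F7D3D9.

#F7D3D9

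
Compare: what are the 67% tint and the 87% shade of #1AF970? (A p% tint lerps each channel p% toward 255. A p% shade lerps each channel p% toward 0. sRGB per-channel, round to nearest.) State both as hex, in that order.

#B3FDD0, #03200F

#1AF970 is rgb(26, 249, 112).
67% tint:
  R: 26 + 0.67×(255−26) = 26 + 153.43 = 179.43 → 179
  G: 249 + 0.67×(255−249) = 249 + 4.02 = 253.02 → 253
  B: 112 + 0.67×(255−112) = 112 + 95.81 = 207.81 → 208
  → #B3FDD0
87% shade:
  R: 26 − 22.62 = 3.38 → 3
  G: 249 + 0.87×(0−249) = 249 − 216.63 = 32.37 → 32
  B: 112 − 97.44 = 14.56 → 15
  → #03200F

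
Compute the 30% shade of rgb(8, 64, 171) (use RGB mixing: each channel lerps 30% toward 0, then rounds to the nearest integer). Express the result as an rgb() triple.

A 30% shade moves each channel 30% toward 0:
  R: 8 + 0.3×(0−8) = 8 − 2.4 = 5.6 → 6
  G: 64 + 0.3×(0−64) = 64 − 19.2 = 44.8 → 45
  B: 171 + 0.3×(0−171) = 171 − 51.3 = 119.7 → 120

rgb(6, 45, 120)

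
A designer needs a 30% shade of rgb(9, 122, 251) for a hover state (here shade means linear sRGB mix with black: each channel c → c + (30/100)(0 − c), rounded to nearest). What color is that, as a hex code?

A 30% shade moves each channel 30% toward 0:
  R: 9 + 0.3×(0−9) = 9 − 2.7 = 6.3 → 6
  G: 122 + 0.3×(0−122) = 122 − 36.6 = 85.4 → 85
  B: 251 + 0.3×(0−251) = 251 − 75.3 = 175.7 → 176
rgb(6, 85, 176) = #0655b0.

#0655b0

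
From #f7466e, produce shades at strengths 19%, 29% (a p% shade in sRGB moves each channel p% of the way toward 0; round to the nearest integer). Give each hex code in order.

#f7466e is rgb(247, 70, 110).
19%: (247 − 46.93 = 200.07→200, 70 − 13.3 = 56.7→57, 110 − 20.9 = 89.1→89) → #c83959
29%: (247 − 71.63 = 175.37→175, 70 − 20.3 = 49.7→50, 110 − 31.9 = 78.1→78) → #af324e

#c83959, #af324e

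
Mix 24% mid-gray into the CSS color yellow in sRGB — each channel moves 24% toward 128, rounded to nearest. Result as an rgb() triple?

rgb(225, 225, 31)

CSS yellow is rgb(255, 255, 0).
Lerp each channel 24% toward 128:
  R: 255 + 0.24×(128−255) = 255 − 30.48 = 224.52 → 225
  G: 255 + 0.24×(128−255) = 255 − 30.48 = 224.52 → 225
  B: 0 + 0.24×(128−0) = 0 + 30.72 = 30.72 → 31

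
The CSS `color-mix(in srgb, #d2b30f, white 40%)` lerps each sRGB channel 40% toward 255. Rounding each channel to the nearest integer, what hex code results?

#e4d16f

#d2b30f is rgb(210, 179, 15).
Lerp each channel 40% toward 255:
  R: 210 + 18 = 228 → 228
  G: 179 + 0.4×(255−179) = 179 + 30.4 = 209.4 → 209
  B: 15 + 96 = 111 → 111
rgb(228, 209, 111) = #e4d16f.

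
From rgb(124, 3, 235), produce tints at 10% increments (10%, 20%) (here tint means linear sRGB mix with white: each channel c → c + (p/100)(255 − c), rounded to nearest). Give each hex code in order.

10%: (124 + 13.1 = 137.1→137, 3 + 25.2 = 28.2→28, 235 + 2 = 237→237) → #891ced
20%: (124 + 26.2 = 150.2→150, 3 + 50.4 = 53.4→53, 235 + 4 = 239→239) → #9635ef

#891ced, #9635ef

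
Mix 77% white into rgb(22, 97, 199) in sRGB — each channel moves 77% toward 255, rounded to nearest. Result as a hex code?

#c9dbf2

A 77% tint moves each channel 77% toward 255:
  R: 22 + 179.41 = 201.41 → 201
  G: 97 + 121.66 = 218.66 → 219
  B: 199 + 0.77×(255−199) = 199 + 43.12 = 242.12 → 242
rgb(201, 219, 242) = #c9dbf2.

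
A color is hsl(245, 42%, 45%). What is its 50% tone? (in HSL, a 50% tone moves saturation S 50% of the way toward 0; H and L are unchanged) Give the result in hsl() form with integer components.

S moves 50% from 42 toward 0: 42 − 21 = 21 → 21.
H and L are unchanged.

hsl(245, 21%, 45%)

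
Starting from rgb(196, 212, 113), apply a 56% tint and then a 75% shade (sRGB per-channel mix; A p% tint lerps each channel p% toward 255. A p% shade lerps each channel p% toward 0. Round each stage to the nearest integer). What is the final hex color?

#393B30

Per channel, c → c + 0.56(255 − c):
  R: 196 + 33.04 = 229.04 → 229
  G: 212 + 24.08 = 236.08 → 236
  B: 113 + 0.56×(255−113) = 113 + 79.52 = 192.52 → 193
After the tint: rgb(229, 236, 193) = #E5ECC1.
Per channel, c → c + 0.75(0 − c):
  R: 229 − 171.75 = 57.25 → 57
  G: 236 + 0.75×(0−236) = 236 − 177 = 59 → 59
  B: 193 + 0.75×(0−193) = 193 − 144.75 = 48.25 → 48
rgb(57, 59, 48) = #393B30.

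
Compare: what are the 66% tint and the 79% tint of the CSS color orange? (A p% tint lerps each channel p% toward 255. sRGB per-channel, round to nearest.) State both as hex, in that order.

#FFE0A8, #FFECC9

CSS orange is rgb(255, 165, 0).
66% tint:
  R: 255 + 0.66×(255−255) = 255 + 0 = 255 → 255
  G: 165 + 0.66×(255−165) = 165 + 59.4 = 224.4 → 224
  B: 0 + 0.66×(255−0) = 0 + 168.3 = 168.3 → 168
  → #FFE0A8
79% tint:
  R: 255 + 0.79×(255−255) = 255 + 0 = 255 → 255
  G: 165 + 0.79×(255−165) = 165 + 71.1 = 236.1 → 236
  B: 0 + 201.45 = 201.45 → 201
  → #FFECC9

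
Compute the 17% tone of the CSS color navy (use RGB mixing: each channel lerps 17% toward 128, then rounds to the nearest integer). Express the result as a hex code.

#161680

CSS navy is rgb(0, 0, 128).
Per channel, c → c + 0.17(128 − c):
  R: 0 + 21.76 = 21.76 → 22
  G: 0 + 0.17×(128−0) = 0 + 21.76 = 21.76 → 22
  B: 128 + 0.17×(128−128) = 128 + 0 = 128 → 128
rgb(22, 22, 128) = #161680.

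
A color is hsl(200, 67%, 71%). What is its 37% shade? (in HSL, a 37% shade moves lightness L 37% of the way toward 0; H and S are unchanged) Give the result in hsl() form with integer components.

L moves 37% from 71 toward 0: 71 − 26.27 = 44.73 → 45.
H and S are unchanged.

hsl(200, 67%, 45%)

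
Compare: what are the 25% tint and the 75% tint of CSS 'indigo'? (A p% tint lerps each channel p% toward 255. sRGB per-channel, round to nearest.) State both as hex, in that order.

CSS indigo is rgb(75, 0, 130).
25% tint:
  R: 75 + 0.25×(255−75) = 75 + 45 = 120 → 120
  G: 0 + 63.75 = 63.75 → 64
  B: 130 + 0.25×(255−130) = 130 + 31.25 = 161.25 → 161
  → #7840a1
75% tint:
  R: 75 + 135 = 210 → 210
  G: 0 + 191.25 = 191.25 → 191
  B: 130 + 0.75×(255−130) = 130 + 93.75 = 223.75 → 224
  → #d2bfe0

#7840a1, #d2bfe0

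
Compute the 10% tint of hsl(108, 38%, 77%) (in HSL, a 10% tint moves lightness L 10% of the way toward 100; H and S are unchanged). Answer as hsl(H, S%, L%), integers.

L moves 10% from 77 toward 100: 77 + 2.3 = 79.3 → 79.
H and S are unchanged.

hsl(108, 38%, 79%)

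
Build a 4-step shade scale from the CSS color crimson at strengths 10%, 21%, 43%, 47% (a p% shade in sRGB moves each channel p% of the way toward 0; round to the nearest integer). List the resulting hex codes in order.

CSS crimson is rgb(220, 20, 60).
10%: (220 − 22 = 198→198, 20 − 2 = 18→18, 60 − 6 = 54→54) → #c61236
21%: (220 − 46.2 = 173.8→174, 20 − 4.2 = 15.8→16, 60 − 12.6 = 47.4→47) → #ae102f
43%: (220 − 94.6 = 125.4→125, 20 − 8.6 = 11.4→11, 60 − 25.8 = 34.2→34) → #7d0b22
47%: (220 − 103.4 = 116.6→117, 20 − 9.4 = 10.6→11, 60 − 28.2 = 31.8→32) → #750b20

#c61236, #ae102f, #7d0b22, #750b20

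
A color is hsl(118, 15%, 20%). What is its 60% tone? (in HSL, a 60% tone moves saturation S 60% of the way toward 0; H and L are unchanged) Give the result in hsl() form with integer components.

hsl(118, 6%, 20%)

S moves 60% from 15 toward 0: 15 − 9 = 6 → 6.
H and L are unchanged.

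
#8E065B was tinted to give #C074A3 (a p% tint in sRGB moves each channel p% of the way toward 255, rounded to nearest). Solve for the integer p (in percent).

44%

#8E065B is rgb(142, 6, 91); #C074A3 is rgb(192, 116, 163).
On the G channel (widest range): 116 ≈ 6 + (p/100)(255 − 6), so p ≈ 100×(116 − 6)/(255 − 6) = 11000/249 = 44.18.
p = 44 reproduces all three channels after rounding.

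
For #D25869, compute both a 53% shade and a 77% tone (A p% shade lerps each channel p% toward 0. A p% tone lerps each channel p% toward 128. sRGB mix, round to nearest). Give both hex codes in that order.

#D25869 is rgb(210, 88, 105).
53% shade:
  R: 210 − 111.3 = 98.7 → 99
  G: 88 − 46.64 = 41.36 → 41
  B: 105 + 0.53×(0−105) = 105 − 55.65 = 49.35 → 49
  → #632931
77% tone:
  R: 210 − 63.14 = 146.86 → 147
  G: 88 + 30.8 = 118.8 → 119
  B: 105 + 0.77×(128−105) = 105 + 17.71 = 122.71 → 123
  → #93777B

#632931, #93777B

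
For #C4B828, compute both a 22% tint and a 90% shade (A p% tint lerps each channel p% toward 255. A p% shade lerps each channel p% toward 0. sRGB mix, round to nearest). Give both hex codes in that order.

#C4B828 is rgb(196, 184, 40).
22% tint:
  R: 196 + 0.22×(255−196) = 196 + 12.98 = 208.98 → 209
  G: 184 + 15.62 = 199.62 → 200
  B: 40 + 47.3 = 87.3 → 87
  → #D1C857
90% shade:
  R: 196 + 0.9×(0−196) = 196 − 176.4 = 19.6 → 20
  G: 184 − 165.6 = 18.4 → 18
  B: 40 + 0.9×(0−40) = 40 − 36 = 4 → 4
  → #141204

#D1C857, #141204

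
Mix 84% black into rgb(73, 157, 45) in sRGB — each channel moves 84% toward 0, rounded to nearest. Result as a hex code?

An 84% shade moves each channel 84% toward 0:
  R: 73 + 0.84×(0−73) = 73 − 61.32 = 11.68 → 12
  G: 157 + 0.84×(0−157) = 157 − 131.88 = 25.12 → 25
  B: 45 + 0.84×(0−45) = 45 − 37.8 = 7.2 → 7
rgb(12, 25, 7) = #0C1907.

#0C1907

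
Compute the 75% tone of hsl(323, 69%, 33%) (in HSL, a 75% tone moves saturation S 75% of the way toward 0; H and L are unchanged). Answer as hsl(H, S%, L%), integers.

S moves 75% from 69 toward 0: 69 − 51.75 = 17.25 → 17.
H and L are unchanged.

hsl(323, 17%, 33%)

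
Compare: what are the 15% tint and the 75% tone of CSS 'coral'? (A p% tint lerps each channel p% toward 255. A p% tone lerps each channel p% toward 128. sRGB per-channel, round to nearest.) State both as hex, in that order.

#FF926A, #A08074

CSS coral is rgb(255, 127, 80).
15% tint:
  R: 255 + 0 = 255 → 255
  G: 127 + 0.15×(255−127) = 127 + 19.2 = 146.2 → 146
  B: 80 + 0.15×(255−80) = 80 + 26.25 = 106.25 → 106
  → #FF926A
75% tone:
  R: 255 − 95.25 = 159.75 → 160
  G: 127 + 0.75×(128−127) = 127 + 0.75 = 127.75 → 128
  B: 80 + 0.75×(128−80) = 80 + 36 = 116 → 116
  → #A08074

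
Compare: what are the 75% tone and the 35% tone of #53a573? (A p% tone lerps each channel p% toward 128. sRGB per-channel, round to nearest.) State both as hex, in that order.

#75897d, #639878

#53a573 is rgb(83, 165, 115).
75% tone:
  R: 83 + 33.75 = 116.75 → 117
  G: 165 + 0.75×(128−165) = 165 − 27.75 = 137.25 → 137
  B: 115 + 9.75 = 124.75 → 125
  → #75897d
35% tone:
  R: 83 + 0.35×(128−83) = 83 + 15.75 = 98.75 → 99
  G: 165 − 12.95 = 152.05 → 152
  B: 115 + 4.55 = 119.55 → 120
  → #639878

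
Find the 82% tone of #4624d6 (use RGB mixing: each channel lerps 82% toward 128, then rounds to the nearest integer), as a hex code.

#4624d6 is rgb(70, 36, 214).
An 82% tone moves each channel 82% toward 128:
  R: 70 + 0.82×(128−70) = 70 + 47.56 = 117.56 → 118
  G: 36 + 0.82×(128−36) = 36 + 75.44 = 111.44 → 111
  B: 214 + 0.82×(128−214) = 214 − 70.52 = 143.48 → 143
rgb(118, 111, 143) = #766f8f.

#766f8f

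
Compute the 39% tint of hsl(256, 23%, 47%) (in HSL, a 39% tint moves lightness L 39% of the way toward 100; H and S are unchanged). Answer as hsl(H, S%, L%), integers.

hsl(256, 23%, 68%)

L moves 39% from 47 toward 100: 47 + 20.67 = 67.67 → 68.
H and S are unchanged.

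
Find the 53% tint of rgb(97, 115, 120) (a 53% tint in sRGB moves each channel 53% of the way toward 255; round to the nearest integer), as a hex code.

#B5BDC0

A 53% tint moves each channel 53% toward 255:
  R: 97 + 0.53×(255−97) = 97 + 83.74 = 180.74 → 181
  G: 115 + 74.2 = 189.2 → 189
  B: 120 + 0.53×(255−120) = 120 + 71.55 = 191.55 → 192
rgb(181, 189, 192) = #B5BDC0.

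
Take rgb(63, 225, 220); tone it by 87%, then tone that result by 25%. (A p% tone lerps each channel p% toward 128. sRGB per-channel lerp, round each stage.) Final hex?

Per channel, c → c + 0.87(128 − c):
  R: 63 + 56.55 = 119.55 → 120
  G: 225 + 0.87×(128−225) = 225 − 84.39 = 140.61 → 141
  B: 220 + 0.87×(128−220) = 220 − 80.04 = 139.96 → 140
After the tone: rgb(120, 141, 140) = #788D8C.
Per channel, c → c + 0.25(128 − c):
  R: 120 + 2 = 122 → 122
  G: 141 − 3.25 = 137.75 → 138
  B: 140 + 0.25×(128−140) = 140 − 3 = 137 → 137
rgb(122, 138, 137) = #7A8A89.

#7A8A89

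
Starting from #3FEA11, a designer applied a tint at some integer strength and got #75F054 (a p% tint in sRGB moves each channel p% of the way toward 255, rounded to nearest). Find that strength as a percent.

28%

#3FEA11 is rgb(63, 234, 17); #75F054 is rgb(117, 240, 84).
On the B channel (widest range): 84 ≈ 17 + (p/100)(255 − 17), so p ≈ 100×(84 − 17)/(255 − 17) = 6700/238 = 28.15.
p = 28 reproduces all three channels after rounding.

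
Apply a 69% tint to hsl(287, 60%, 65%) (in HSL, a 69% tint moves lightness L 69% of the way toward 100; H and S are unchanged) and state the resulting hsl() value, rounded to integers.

hsl(287, 60%, 89%)

L moves 69% from 65 toward 100: 65 + 24.15 = 89.15 → 89.
H and S are unchanged.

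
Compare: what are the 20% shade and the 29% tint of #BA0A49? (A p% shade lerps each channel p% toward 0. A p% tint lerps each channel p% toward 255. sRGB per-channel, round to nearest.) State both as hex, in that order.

#95083A, #CE517E

#BA0A49 is rgb(186, 10, 73).
20% shade:
  R: 186 + 0.2×(0−186) = 186 − 37.2 = 148.8 → 149
  G: 10 + 0.2×(0−10) = 10 − 2 = 8 → 8
  B: 73 + 0.2×(0−73) = 73 − 14.6 = 58.4 → 58
  → #95083A
29% tint:
  R: 186 + 0.29×(255−186) = 186 + 20.01 = 206.01 → 206
  G: 10 + 71.05 = 81.05 → 81
  B: 73 + 52.78 = 125.78 → 126
  → #CE517E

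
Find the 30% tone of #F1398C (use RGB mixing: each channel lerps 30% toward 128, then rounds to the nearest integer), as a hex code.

#F1398C is rgb(241, 57, 140).
Lerp each channel 30% toward 128:
  R: 241 − 33.9 = 207.1 → 207
  G: 57 + 21.3 = 78.3 → 78
  B: 140 + 0.3×(128−140) = 140 − 3.6 = 136.4 → 136
rgb(207, 78, 136) = #CF4E88.

#CF4E88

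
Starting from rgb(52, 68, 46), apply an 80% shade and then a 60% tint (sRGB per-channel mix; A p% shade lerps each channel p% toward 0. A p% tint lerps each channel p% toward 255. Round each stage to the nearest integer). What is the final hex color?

#9d9f9d

Lerp each channel 80% toward 0:
  R: 52 + 0.8×(0−52) = 52 − 41.6 = 10.4 → 10
  G: 68 + 0.8×(0−68) = 68 − 54.4 = 13.6 → 14
  B: 46 + 0.8×(0−46) = 46 − 36.8 = 9.2 → 9
After the shade: rgb(10, 14, 9) = #0a0e09.
Per channel, c → c + 0.6(255 − c):
  R: 10 + 0.6×(255−10) = 10 + 147 = 157 → 157
  G: 14 + 0.6×(255−14) = 14 + 144.6 = 158.6 → 159
  B: 9 + 147.6 = 156.6 → 157
rgb(157, 159, 157) = #9d9f9d.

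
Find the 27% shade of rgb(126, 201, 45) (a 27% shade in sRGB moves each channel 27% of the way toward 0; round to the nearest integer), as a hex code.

#5C9321

Per channel, c → c + 0.27(0 − c):
  R: 126 + 0.27×(0−126) = 126 − 34.02 = 91.98 → 92
  G: 201 − 54.27 = 146.73 → 147
  B: 45 − 12.15 = 32.85 → 33
rgb(92, 147, 33) = #5C9321.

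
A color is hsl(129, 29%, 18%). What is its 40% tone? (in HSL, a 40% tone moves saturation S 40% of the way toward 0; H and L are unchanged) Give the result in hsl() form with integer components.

hsl(129, 17%, 18%)

S moves 40% from 29 toward 0: 29 − 11.6 = 17.4 → 17.
H and L are unchanged.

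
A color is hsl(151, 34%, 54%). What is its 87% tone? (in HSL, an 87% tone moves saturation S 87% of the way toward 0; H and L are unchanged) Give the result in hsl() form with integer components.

S moves 87% from 34 toward 0: 34 − 29.58 = 4.42 → 4.
H and L are unchanged.

hsl(151, 4%, 54%)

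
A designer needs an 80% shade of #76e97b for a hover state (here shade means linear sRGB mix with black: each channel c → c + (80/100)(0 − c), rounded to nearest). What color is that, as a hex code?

#76e97b is rgb(118, 233, 123).
Lerp each channel 80% toward 0:
  R: 118 + 0.8×(0−118) = 118 − 94.4 = 23.6 → 24
  G: 233 − 186.4 = 46.6 → 47
  B: 123 − 98.4 = 24.6 → 25
rgb(24, 47, 25) = #182f19.

#182f19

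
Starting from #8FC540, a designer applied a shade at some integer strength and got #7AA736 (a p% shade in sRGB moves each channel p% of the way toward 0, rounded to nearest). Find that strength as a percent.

#8FC540 is rgb(143, 197, 64); #7AA736 is rgb(122, 167, 54).
On the G channel (widest range): 167 ≈ 197 + (p/100)(0 − 197), so p ≈ 100×(167 − 197)/(0 − 197) = -3000/-197 = 15.23.
p = 15 reproduces all three channels after rounding.

15%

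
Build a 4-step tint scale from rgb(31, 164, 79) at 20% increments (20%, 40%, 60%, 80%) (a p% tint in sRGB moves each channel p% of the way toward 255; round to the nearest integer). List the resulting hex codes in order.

#4CB672, #79C895, #A5DBB9, #D2EDDC

20%: (31 + 44.8 = 75.8→76, 164 + 18.2 = 182.2→182, 79 + 35.2 = 114.2→114) → #4CB672
40%: (31 + 89.6 = 120.6→121, 164 + 36.4 = 200.4→200, 79 + 70.4 = 149.4→149) → #79C895
60%: (31 + 134.4 = 165.4→165, 164 + 54.6 = 218.6→219, 79 + 105.6 = 184.6→185) → #A5DBB9
80%: (31 + 179.2 = 210.2→210, 164 + 72.8 = 236.8→237, 79 + 140.8 = 219.8→220) → #D2EDDC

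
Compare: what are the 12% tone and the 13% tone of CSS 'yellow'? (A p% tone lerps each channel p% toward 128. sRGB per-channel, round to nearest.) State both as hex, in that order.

CSS yellow is rgb(255, 255, 0).
12% tone:
  R: 255 + 0.12×(128−255) = 255 − 15.24 = 239.76 → 240
  G: 255 + 0.12×(128−255) = 255 − 15.24 = 239.76 → 240
  B: 0 + 0.12×(128−0) = 0 + 15.36 = 15.36 → 15
  → #F0F00F
13% tone:
  R: 255 + 0.13×(128−255) = 255 − 16.51 = 238.49 → 238
  G: 255 − 16.51 = 238.49 → 238
  B: 0 + 0.13×(128−0) = 0 + 16.64 = 16.64 → 17
  → #EEEE11

#F0F00F, #EEEE11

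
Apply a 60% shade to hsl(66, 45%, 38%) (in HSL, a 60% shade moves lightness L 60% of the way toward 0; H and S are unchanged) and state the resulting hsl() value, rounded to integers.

L moves 60% from 38 toward 0: 38 − 22.8 = 15.2 → 15.
H and S are unchanged.

hsl(66, 45%, 15%)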